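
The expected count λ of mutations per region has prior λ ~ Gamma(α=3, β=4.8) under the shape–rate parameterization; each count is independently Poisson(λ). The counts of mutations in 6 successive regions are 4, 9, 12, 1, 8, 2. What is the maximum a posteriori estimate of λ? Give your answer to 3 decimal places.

λ̂_MAP = 3.519

Σxᵢ = 4+9+12+1+8+2 = 36, with n = 6.
Posterior ∝ λ^2e^(−4.8λ) · λ^36e^(−6λ) = λ^38e^(−10.8λ), i.e. Gamma(shape=39, rate=10.8).
The mode of a Gamma(a, b) with a ≥ 1 (shape–rate) is (a−1)/b = 38/10.8 ≈ 3.519.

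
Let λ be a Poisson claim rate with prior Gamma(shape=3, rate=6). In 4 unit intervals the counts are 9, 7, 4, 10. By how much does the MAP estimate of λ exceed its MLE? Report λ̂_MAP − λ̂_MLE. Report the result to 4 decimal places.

MAP − MLE = -4.3000

Σxᵢ = 30. Posterior is Gamma(33, 10); MAP = (33−1)/10 = 32/10 ≈ 3.20000.
MLE = x̄ = 30/4 ≈ 7.50000.
Difference = 32/10 − 30/4 = -43/10 ≈ -4.3000.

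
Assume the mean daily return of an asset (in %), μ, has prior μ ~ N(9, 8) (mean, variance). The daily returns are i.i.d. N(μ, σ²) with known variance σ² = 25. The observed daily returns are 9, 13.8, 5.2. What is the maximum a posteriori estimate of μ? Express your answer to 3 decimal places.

μ̂_MAP = 9.163

n = 3; x̄ = (9 + 13.8 + 5.2)/3 = 28/3 = 28/3 ≈ 9.3333.
For a Normal prior and Normal likelihood with known variance, the posterior is Normal; its mode equals its mean, the precision-weighted average.
Prior precision 1/σ₀² = 1/8 = 0.125; data precision n/σ² = 3/25 = 0.12.
μ̂ = (0.125·9 + 0.12·(28/3)) / (0.125 + 0.12) = 2.245/0.245 = 449/49 ≈ 9.163.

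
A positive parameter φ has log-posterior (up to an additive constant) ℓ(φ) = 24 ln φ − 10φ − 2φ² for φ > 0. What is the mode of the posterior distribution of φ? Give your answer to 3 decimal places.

ℓ'(φ) = 24/φ − 10 − 4φ. Setting this to zero and multiplying by φ: 4φ² + 10φ − 24 = 0.
φ = (−10 + √(10² + 4·4·24)) / (2·4) = (−10 + √484) / 8 = (−10 + 22)/8 = 3/2.
ℓ''(φ) = −24/φ² − 4 < 0, confirming a maximum.

φ̂_MAP = 1.500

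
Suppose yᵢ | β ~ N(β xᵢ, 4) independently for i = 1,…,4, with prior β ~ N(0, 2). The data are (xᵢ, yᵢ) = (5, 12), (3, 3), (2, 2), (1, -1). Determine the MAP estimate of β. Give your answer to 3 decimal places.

β̂_MAP = 1.756

log p(β | y) = −Σ(yᵢ − βxᵢ)²/(2·4) − β²/(2·2) + const.
Setting the derivative to zero: Σxᵢ(yᵢ − βxᵢ)/4 − β/2 = 0, so β = Σxᵢyᵢ / (Σxᵢ² + σ²/τ²).
Σxᵢyᵢ = 5·12 + 3·3 + 2·2 + 1·(-1) = 72; Σxᵢ² = 39; σ²/τ² = 2.
β̂_MAP = 72 / (39 + 2) = 72/41 ≈ 1.756.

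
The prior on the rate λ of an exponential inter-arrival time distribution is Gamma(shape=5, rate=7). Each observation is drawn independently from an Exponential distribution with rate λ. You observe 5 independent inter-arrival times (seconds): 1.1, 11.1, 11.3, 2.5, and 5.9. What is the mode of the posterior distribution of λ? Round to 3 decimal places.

λ̂_MAP = 0.231

The Exponential(rate=λ) likelihood is ∝ λ^n e^(−λΣtᵢ). Here n = 5 and Σtᵢ = 1.1 + 11.1 + 11.3 + 2.5 + 5.9 = 31.9.
Posterior ∝ λ^4e^(−7λ) · λ^5e^(−31.9λ) = λ^9e^(−38.9λ), i.e. Gamma(10, 38.9).
Mode = (a−1)/b = 9/38.9 ≈ 0.231.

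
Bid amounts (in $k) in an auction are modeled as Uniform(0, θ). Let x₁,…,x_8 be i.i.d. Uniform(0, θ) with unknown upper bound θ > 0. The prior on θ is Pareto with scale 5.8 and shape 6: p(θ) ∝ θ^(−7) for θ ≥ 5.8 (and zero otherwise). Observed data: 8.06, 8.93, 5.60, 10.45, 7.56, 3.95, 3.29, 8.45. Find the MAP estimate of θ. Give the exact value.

θ̂_MAP = 10.45

The Uniform(0, θ) likelihood is θ^(−n) for θ ≥ max(xᵢ), zero otherwise. Here max(xᵢ) = 10.45.
Posterior ∝ θ^(−7) · θ^(−8) = θ^(−15) on θ ≥ max(5.8, 10.45) = 10.45.
This density is strictly decreasing in θ, so the posterior mode lies at the lower boundary of the support.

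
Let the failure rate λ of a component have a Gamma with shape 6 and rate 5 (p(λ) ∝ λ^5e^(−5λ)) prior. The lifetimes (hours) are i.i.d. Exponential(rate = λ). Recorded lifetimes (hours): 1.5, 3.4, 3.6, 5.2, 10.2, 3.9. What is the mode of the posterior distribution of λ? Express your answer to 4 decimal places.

λ̂_MAP = 0.3354

The Exponential(rate=λ) likelihood is ∝ λ^n e^(−λΣtᵢ). Here n = 6 and Σtᵢ = 1.5 + 3.4 + 3.6 + 5.2 + 10.2 + 3.9 = 27.8.
Posterior ∝ λ^5e^(−5λ) · λ^6e^(−27.8λ) = λ^11e^(−32.8λ), i.e. Gamma(12, 32.8).
Mode = (a−1)/b = 11/32.8 ≈ 0.3354.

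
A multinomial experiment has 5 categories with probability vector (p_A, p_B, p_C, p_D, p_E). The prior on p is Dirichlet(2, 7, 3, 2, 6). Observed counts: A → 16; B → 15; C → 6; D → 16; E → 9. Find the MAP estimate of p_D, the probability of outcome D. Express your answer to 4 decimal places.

MAP estimate of p_D = 0.2208

The posterior is Dirichlet(αᵢ + nᵢ) = Dirichlet(18, 22, 9, 18, 15).
For a Dirichlet(a₁,…,a_K) with all aᵢ > 1, the mode has j-th component (aⱼ − 1)/(Σaᵢ − K).
Here Σaᵢ = 82 and K = 5, so p_D = (18 − 1)/(82 − 5) = 17/77 ≈ 0.2208.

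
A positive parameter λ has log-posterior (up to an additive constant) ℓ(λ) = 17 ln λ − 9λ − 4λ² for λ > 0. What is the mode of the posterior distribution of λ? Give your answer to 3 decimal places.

λ̂_MAP = 1.000

ℓ'(λ) = 17/λ − 9 − 8λ. Setting this to zero and multiplying by λ: 8λ² + 9λ − 17 = 0.
λ = (−9 + √(9² + 4·8·17)) / (2·8) = (−9 + √625) / 16 = (−9 + 25)/16 = 1.
ℓ''(λ) = −17/λ² − 8 < 0, confirming a maximum.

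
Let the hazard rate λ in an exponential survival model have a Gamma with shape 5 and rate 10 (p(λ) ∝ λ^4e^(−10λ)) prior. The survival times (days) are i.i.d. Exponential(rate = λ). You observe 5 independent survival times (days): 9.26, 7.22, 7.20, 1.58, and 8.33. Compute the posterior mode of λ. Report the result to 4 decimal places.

The Exponential(rate=λ) likelihood is ∝ λ^n e^(−λΣtᵢ). Here n = 5 and Σtᵢ = 9.26 + 7.22 + 7.20 + 1.58 + 8.33 = 33.59.
Posterior ∝ λ^4e^(−10λ) · λ^5e^(−33.59λ) = λ^9e^(−43.59λ), i.e. Gamma(10, 43.59).
Mode = (a−1)/b = 9/43.59 ≈ 0.2065.

λ̂_MAP = 0.2065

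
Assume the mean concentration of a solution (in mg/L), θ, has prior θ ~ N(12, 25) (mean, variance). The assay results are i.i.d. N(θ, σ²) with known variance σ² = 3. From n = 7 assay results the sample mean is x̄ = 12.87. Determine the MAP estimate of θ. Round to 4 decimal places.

θ̂_MAP = 12.8553

n = 7, x̄ = 12.87.
For a Normal prior and Normal likelihood with known variance, the posterior is Normal; its mode equals its mean, the precision-weighted average.
Prior precision 1/σ₀² = 1/25 = 0.04; data precision n/σ² = 7/3.
θ̂ = (0.04·12 + (7/3)·12.87) / (0.04 + 7/3) = 30.51/(178/75) = 9153/712 ≈ 12.8553.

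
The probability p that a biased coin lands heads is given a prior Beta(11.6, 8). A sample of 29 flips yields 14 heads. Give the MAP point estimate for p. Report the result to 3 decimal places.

Prior: Beta(11.6, 8).
Data: 14 successes in 29 trials. The binomial likelihood contributes p^14(1−p)^15, so the posterior is Beta(11.6+14, 8+15) = Beta(25.6, 23).
For Beta(a, b) with a, b > 1 the mode is (a−1)/(a+b−2) = 24.6/46.6 ≈ 0.528.

p̂_MAP = 0.528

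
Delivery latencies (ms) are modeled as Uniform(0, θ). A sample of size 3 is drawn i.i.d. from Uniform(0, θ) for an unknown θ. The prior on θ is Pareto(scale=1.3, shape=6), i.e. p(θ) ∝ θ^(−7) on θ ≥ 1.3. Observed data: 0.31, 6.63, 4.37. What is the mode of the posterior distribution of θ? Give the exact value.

The Uniform(0, θ) likelihood is θ^(−n) for θ ≥ max(xᵢ), zero otherwise. Here max(xᵢ) = 6.63.
Posterior ∝ θ^(−7) · θ^(−3) = θ^(−10) on θ ≥ max(1.3, 6.63) = 6.63.
This density is strictly decreasing in θ, so the posterior mode lies at the lower boundary of the support.

θ̂_MAP = 6.63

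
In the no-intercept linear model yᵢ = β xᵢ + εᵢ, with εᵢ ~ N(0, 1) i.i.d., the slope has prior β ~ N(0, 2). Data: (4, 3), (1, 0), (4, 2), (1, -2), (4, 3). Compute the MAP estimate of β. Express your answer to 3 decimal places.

log p(β | y) = −Σ(yᵢ − βxᵢ)²/(2·1) − β²/(2·2) + const.
Setting the derivative to zero: Σxᵢ(yᵢ − βxᵢ)/1 − β/2 = 0, so β = Σxᵢyᵢ / (Σxᵢ² + σ²/τ²).
Σxᵢyᵢ = 4·3 + 1·0 + 4·2 + 1·(-2) + 4·3 = 30; Σxᵢ² = 50; σ²/τ² = 0.5.
β̂_MAP = 30 / (50 + 0.5) = 30/50.5 ≈ 0.594.

β̂_MAP = 0.594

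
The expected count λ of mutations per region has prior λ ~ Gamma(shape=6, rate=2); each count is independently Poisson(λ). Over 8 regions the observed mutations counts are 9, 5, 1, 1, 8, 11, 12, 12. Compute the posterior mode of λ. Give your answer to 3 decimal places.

Σxᵢ = 9+5+1+1+8+11+12+12 = 59, with n = 8.
Posterior ∝ λ^5e^(−2λ) · λ^59e^(−8λ) = λ^64e^(−10λ), i.e. Gamma(shape=65, rate=10).
The mode of a Gamma(a, b) with a ≥ 1 (shape–rate) is (a−1)/b = 64/10 ≈ 6.400.

λ̂_MAP = 6.400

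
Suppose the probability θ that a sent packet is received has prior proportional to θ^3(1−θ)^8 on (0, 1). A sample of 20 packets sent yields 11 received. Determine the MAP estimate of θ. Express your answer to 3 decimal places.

The prior density ∝ θ^3(1−θ)^8 is the kernel of Beta(4, 9).
Data: 11 successes in 20 trials. The binomial likelihood contributes θ^11(1−θ)^9, so the posterior is Beta(4+11, 9+9) = Beta(15, 18).
For Beta(a, b) with a, b > 1 the mode is (a−1)/(a+b−2) = 14/31 ≈ 0.452.

θ̂_MAP = 0.452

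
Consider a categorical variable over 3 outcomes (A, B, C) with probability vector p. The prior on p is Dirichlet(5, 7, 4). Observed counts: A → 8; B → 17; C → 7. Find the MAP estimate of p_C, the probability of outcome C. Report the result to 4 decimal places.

The posterior is Dirichlet(αᵢ + nᵢ) = Dirichlet(13, 24, 11).
For a Dirichlet(a₁,…,a_K) with all aᵢ > 1, the mode has j-th component (aⱼ − 1)/(Σaᵢ − K).
Here Σaᵢ = 48 and K = 3, so p_C = (11 − 1)/(48 − 3) = 10/45 ≈ 0.2222.

MAP estimate of p_C = 0.2222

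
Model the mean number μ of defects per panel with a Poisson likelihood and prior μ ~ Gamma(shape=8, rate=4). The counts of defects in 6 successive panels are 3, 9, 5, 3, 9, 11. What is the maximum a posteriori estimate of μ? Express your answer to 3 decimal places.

Σxᵢ = 3+9+5+3+9+11 = 40, with n = 6.
Posterior ∝ μ^7e^(−4μ) · μ^40e^(−6μ) = μ^47e^(−10μ), i.e. Gamma(shape=48, rate=10).
The mode of a Gamma(a, b) with a ≥ 1 (shape–rate) is (a−1)/b = 47/10 ≈ 4.700.

μ̂_MAP = 4.700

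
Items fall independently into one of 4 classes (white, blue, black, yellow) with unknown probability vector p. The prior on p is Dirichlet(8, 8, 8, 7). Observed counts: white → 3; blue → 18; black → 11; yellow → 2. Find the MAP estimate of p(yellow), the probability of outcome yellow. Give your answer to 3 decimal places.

MAP estimate of p(yellow) = 0.131

The posterior is Dirichlet(αᵢ + nᵢ) = Dirichlet(11, 26, 19, 9).
For a Dirichlet(a₁,…,a_K) with all aᵢ > 1, the mode has j-th component (aⱼ − 1)/(Σaᵢ − K).
Here Σaᵢ = 65 and K = 4, so p(yellow) = (9 − 1)/(65 − 4) = 8/61 ≈ 0.131.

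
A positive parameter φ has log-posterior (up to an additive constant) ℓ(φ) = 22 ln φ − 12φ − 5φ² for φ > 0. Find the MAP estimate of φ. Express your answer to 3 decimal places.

φ̂_MAP = 1.000

ℓ'(φ) = 22/φ − 12 − 10φ. Setting this to zero and multiplying by φ: 10φ² + 12φ − 22 = 0.
φ = (−12 + √(12² + 4·10·22)) / (2·10) = (−12 + √1024) / 20 = (−12 + 32)/20 = 1.
ℓ''(φ) = −22/φ² − 10 < 0, confirming a maximum.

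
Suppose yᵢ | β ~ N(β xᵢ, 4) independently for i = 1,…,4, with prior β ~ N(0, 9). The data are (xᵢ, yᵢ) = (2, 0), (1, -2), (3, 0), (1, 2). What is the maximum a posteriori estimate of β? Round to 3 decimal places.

log p(β | y) = −Σ(yᵢ − βxᵢ)²/(2·4) − β²/(2·9) + const.
Setting the derivative to zero: Σxᵢ(yᵢ − βxᵢ)/4 − β/9 = 0, so β = Σxᵢyᵢ / (Σxᵢ² + σ²/τ²).
Σxᵢyᵢ = 2·0 + 1·(-2) + 3·0 + 1·2 = 0; Σxᵢ² = 15; σ²/τ² = 4/9.
β̂_MAP = 0 / (15 + 4/9) = 0/(139/9) = 0 ≈ 0.000.

β̂_MAP = 0.000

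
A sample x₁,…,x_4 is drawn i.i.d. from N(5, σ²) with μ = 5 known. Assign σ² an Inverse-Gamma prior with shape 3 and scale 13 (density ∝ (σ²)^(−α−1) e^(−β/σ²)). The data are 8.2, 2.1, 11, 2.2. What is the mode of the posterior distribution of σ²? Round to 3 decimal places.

Sum of squared deviations about the known mean: SS = (8.2−5)² + (2.1−5)² + (11−5)² + (2.2−5)² = 62.49.
The Normal likelihood contributes (σ²)^(−n/2) exp(−SS/(2σ²)), so the posterior is Inverse-Gamma(α + n/2, β + SS/2) = Inverse-Gamma(5, 44.245).
The mode of Inverse-Gamma(a, b) is b/(a+1) = 44.245/6 ≈ 7.374.

σ̂²_MAP = 7.374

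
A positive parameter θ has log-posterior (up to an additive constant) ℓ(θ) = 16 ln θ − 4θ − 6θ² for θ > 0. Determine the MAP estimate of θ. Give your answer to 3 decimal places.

θ̂_MAP = 1.000

ℓ'(θ) = 16/θ − 4 − 12θ. Setting this to zero and multiplying by θ: 12θ² + 4θ − 16 = 0.
θ = (−4 + √(4² + 4·12·16)) / (2·12) = (−4 + √784) / 24 = (−4 + 28)/24 = 1.
ℓ''(θ) = −16/θ² − 12 < 0, confirming a maximum.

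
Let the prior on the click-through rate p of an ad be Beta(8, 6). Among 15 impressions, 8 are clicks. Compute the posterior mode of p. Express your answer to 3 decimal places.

Prior: Beta(8, 6).
Data: 8 successes in 15 trials. The binomial likelihood contributes p^8(1−p)^7, so the posterior is Beta(8+8, 6+7) = Beta(16, 13).
For Beta(a, b) with a, b > 1 the mode is (a−1)/(a+b−2) = 15/27 ≈ 0.556.

p̂_MAP = 0.556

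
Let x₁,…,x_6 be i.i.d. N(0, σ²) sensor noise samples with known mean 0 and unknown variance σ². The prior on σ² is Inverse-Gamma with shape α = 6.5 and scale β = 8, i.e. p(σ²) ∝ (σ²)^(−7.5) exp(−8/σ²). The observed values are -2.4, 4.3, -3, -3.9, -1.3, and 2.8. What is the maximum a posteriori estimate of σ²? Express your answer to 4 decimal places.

Sum of squared deviations about the known mean: SS = (-2.4−0)² + (4.3−0)² + (-3−0)² + (-3.9−0)² + (-1.3−0)² + (2.8−0)² = 57.99.
The Normal likelihood contributes (σ²)^(−n/2) exp(−SS/(2σ²)), so the posterior is Inverse-Gamma(α + n/2, β + SS/2) = Inverse-Gamma(9.5, 36.995).
The mode of Inverse-Gamma(a, b) is b/(a+1) = 36.995/10.5 ≈ 3.5233.

σ̂²_MAP = 3.5233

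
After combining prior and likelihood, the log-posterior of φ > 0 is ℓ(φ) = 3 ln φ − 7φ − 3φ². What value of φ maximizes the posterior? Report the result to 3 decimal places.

ℓ'(φ) = 3/φ − 7 − 6φ. Setting this to zero and multiplying by φ: 6φ² + 7φ − 3 = 0.
φ = (−7 + √(7² + 4·6·3)) / (2·6) = (−7 + √121) / 12 = (−7 + 11)/12 = 1/3.
ℓ''(φ) = −3/φ² − 6 < 0, confirming a maximum.

φ̂_MAP = 0.333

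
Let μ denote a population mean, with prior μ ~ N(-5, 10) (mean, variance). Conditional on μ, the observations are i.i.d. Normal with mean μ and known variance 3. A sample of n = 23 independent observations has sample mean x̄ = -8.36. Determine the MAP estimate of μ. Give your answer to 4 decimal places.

n = 23, x̄ = -8.36.
For a Normal prior and Normal likelihood with known variance, the posterior is Normal; its mode equals its mean, the precision-weighted average.
Prior precision 1/σ₀² = 1/10 = 0.1; data precision n/σ² = 23/3.
μ̂ = (0.1·(-5) + (23/3)·(-8.36)) / (0.1 + 23/3) = (-9689/150)/(233/30) = -9689/1165 ≈ -8.3167.

μ̂_MAP = -8.3167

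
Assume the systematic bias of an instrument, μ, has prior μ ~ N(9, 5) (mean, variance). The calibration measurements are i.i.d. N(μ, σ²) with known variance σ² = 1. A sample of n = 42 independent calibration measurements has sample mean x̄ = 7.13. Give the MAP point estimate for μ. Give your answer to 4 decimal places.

n = 42, x̄ = 7.13.
For a Normal prior and Normal likelihood with known variance, the posterior is Normal; its mode equals its mean, the precision-weighted average.
Prior precision 1/σ₀² = 1/5 = 0.2; data precision n/σ² = 42/1 = 42.
μ̂ = (0.2·9 + 42·7.13) / (0.2 + 42) = 301.26/42.2 = 15063/2110 ≈ 7.1389.

μ̂_MAP = 7.1389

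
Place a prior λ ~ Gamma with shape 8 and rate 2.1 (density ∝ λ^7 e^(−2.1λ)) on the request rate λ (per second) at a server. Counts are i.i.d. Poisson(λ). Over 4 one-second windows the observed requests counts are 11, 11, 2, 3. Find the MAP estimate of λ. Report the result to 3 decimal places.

Σxᵢ = 11+11+2+3 = 27, with n = 4.
Posterior ∝ λ^7e^(−2.1λ) · λ^27e^(−4λ) = λ^34e^(−6.1λ), i.e. Gamma(shape=35, rate=6.1).
The mode of a Gamma(a, b) with a ≥ 1 (shape–rate) is (a−1)/b = 34/6.1 ≈ 5.574.

λ̂_MAP = 5.574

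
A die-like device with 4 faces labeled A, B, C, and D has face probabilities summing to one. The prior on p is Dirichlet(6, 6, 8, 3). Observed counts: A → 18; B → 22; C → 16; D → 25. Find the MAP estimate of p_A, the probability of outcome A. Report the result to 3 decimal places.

MAP estimate of p_A = 0.230

The posterior is Dirichlet(αᵢ + nᵢ) = Dirichlet(24, 28, 24, 28).
For a Dirichlet(a₁,…,a_K) with all aᵢ > 1, the mode has j-th component (aⱼ − 1)/(Σaᵢ − K).
Here Σaᵢ = 104 and K = 4, so p_A = (24 − 1)/(104 − 4) = 23/100 ≈ 0.230.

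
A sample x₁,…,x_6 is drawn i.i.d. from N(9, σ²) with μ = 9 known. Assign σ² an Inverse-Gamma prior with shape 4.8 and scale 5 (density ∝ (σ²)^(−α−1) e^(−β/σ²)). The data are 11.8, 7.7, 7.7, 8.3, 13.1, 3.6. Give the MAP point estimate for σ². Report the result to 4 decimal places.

σ̂²_MAP = 3.8455

Sum of squared deviations about the known mean: SS = (11.8−9)² + (7.7−9)² + (7.7−9)² + (8.3−9)² + (13.1−9)² + (3.6−9)² = 57.68.
The Normal likelihood contributes (σ²)^(−n/2) exp(−SS/(2σ²)), so the posterior is Inverse-Gamma(α + n/2, β + SS/2) = Inverse-Gamma(7.8, 33.84).
The mode of Inverse-Gamma(a, b) is b/(a+1) = 33.84/8.8 ≈ 3.8455.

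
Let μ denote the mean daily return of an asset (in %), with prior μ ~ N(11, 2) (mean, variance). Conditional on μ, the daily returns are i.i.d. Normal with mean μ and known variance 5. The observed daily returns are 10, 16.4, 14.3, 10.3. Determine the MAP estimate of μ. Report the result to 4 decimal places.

n = 4; x̄ = (10 + 16.4 + 14.3 + 10.3)/4 = 51/4 = 12.75.
For a Normal prior and Normal likelihood with known variance, the posterior is Normal; its mode equals its mean, the precision-weighted average.
Prior precision 1/σ₀² = 1/2 = 0.5; data precision n/σ² = 4/5 = 0.8.
μ̂ = (0.5·11 + 0.8·12.75) / (0.5 + 0.8) = 15.7/1.3 = 157/13 ≈ 12.0769.

μ̂_MAP = 12.0769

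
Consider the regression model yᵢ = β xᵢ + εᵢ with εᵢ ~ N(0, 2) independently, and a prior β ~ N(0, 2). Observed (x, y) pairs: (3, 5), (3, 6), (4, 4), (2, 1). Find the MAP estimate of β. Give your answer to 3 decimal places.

β̂_MAP = 1.308

log p(β | y) = −Σ(yᵢ − βxᵢ)²/(2·2) − β²/(2·2) + const.
Setting the derivative to zero: Σxᵢ(yᵢ − βxᵢ)/2 − β/2 = 0, so β = Σxᵢyᵢ / (Σxᵢ² + σ²/τ²).
Σxᵢyᵢ = 3·5 + 3·6 + 4·4 + 2·1 = 51; Σxᵢ² = 38; σ²/τ² = 1.
β̂_MAP = 51 / (38 + 1) = 51/39 ≈ 1.308.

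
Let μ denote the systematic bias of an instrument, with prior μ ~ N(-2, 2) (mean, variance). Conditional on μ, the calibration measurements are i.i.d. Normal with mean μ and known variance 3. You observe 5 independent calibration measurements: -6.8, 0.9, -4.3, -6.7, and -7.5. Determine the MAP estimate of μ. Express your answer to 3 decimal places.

n = 5; x̄ = ((-6.8) + 0.9 + (-4.3) + (-6.7) + (-7.5))/5 = -24.4/5 = -4.88.
For a Normal prior and Normal likelihood with known variance, the posterior is Normal; its mode equals its mean, the precision-weighted average.
Prior precision 1/σ₀² = 1/2 = 0.5; data precision n/σ² = 5/3.
μ̂ = (0.5·(-2) + (5/3)·(-4.88)) / (0.5 + 5/3) = (-137/15)/(13/6) = -274/65 ≈ -4.215.

μ̂_MAP = -4.215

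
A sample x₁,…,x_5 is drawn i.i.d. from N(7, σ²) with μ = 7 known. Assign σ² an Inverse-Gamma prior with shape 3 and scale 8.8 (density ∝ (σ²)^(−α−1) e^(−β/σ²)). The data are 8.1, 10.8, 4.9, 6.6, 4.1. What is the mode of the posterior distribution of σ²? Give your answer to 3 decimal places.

σ̂²_MAP = 3.556

Sum of squared deviations about the known mean: SS = (8.1−7)² + (10.8−7)² + (4.9−7)² + (6.6−7)² + (4.1−7)² = 28.63.
The Normal likelihood contributes (σ²)^(−n/2) exp(−SS/(2σ²)), so the posterior is Inverse-Gamma(α + n/2, β + SS/2) = Inverse-Gamma(5.5, 23.115).
The mode of Inverse-Gamma(a, b) is b/(a+1) = 23.115/6.5 ≈ 3.556.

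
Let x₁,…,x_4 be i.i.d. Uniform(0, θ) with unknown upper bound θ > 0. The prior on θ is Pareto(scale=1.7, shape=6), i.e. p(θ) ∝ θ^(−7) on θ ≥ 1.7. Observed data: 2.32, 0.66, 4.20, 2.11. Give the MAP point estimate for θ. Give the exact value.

The Uniform(0, θ) likelihood is θ^(−n) for θ ≥ max(xᵢ), zero otherwise. Here max(xᵢ) = 4.20.
Posterior ∝ θ^(−7) · θ^(−4) = θ^(−11) on θ ≥ max(1.7, 4.20) = 4.20.
This density is strictly decreasing in θ, so the posterior mode lies at the lower boundary of the support.

θ̂_MAP = 4.20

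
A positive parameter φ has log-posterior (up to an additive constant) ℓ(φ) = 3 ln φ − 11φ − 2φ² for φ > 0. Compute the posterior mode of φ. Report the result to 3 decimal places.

ℓ'(φ) = 3/φ − 11 − 4φ. Setting this to zero and multiplying by φ: 4φ² + 11φ − 3 = 0.
φ = (−11 + √(11² + 4·4·3)) / (2·4) = (−11 + √169) / 8 = (−11 + 13)/8 = 1/4.
ℓ''(φ) = −3/φ² − 4 < 0, confirming a maximum.

φ̂_MAP = 0.250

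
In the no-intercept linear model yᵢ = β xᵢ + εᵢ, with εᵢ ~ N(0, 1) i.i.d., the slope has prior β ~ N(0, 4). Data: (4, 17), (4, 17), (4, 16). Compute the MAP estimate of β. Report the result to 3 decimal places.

log p(β | y) = −Σ(yᵢ − βxᵢ)²/(2·1) − β²/(2·4) + const.
Setting the derivative to zero: Σxᵢ(yᵢ − βxᵢ)/1 − β/4 = 0, so β = Σxᵢyᵢ / (Σxᵢ² + σ²/τ²).
Σxᵢyᵢ = 4·17 + 4·17 + 4·16 = 200; Σxᵢ² = 48; σ²/τ² = 0.25.
β̂_MAP = 200 / (48 + 0.25) = 200/48.25 ≈ 4.145.

β̂_MAP = 4.145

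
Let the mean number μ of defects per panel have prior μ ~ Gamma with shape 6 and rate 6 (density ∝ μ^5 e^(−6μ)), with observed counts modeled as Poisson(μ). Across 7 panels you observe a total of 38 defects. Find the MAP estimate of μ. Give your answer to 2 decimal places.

Σxᵢ = 38, n = 7.
Posterior ∝ μ^5e^(−6μ) · μ^38e^(−7μ) = μ^43e^(−13μ), i.e. Gamma(shape=44, rate=13).
The mode of a Gamma(a, b) with a ≥ 1 (shape–rate) is (a−1)/b = 43/13 ≈ 3.31.

μ̂_MAP = 3.31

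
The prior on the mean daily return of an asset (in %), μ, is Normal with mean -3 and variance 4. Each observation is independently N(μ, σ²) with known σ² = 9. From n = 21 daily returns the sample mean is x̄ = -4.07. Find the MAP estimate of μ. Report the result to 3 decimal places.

μ̂_MAP = -3.966

n = 21, x̄ = -4.07.
For a Normal prior and Normal likelihood with known variance, the posterior is Normal; its mode equals its mean, the precision-weighted average.
Prior precision 1/σ₀² = 1/4 = 0.25; data precision n/σ² = 21/9 = 7/3.
μ̂ = (0.25·(-3) + (7/3)·(-4.07)) / (0.25 + 7/3) = (-1537/150)/(31/12) = -3074/775 ≈ -3.966.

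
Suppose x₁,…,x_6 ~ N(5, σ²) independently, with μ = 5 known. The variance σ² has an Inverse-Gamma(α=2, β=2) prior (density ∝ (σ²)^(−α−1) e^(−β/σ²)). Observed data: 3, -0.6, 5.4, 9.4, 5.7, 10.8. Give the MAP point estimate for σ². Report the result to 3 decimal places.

σ̂²_MAP = 7.751

Sum of squared deviations about the known mean: SS = (3−5)² + (-0.6−5)² + (5.4−5)² + (9.4−5)² + (5.7−5)² + (10.8−5)² = 89.01.
The Normal likelihood contributes (σ²)^(−n/2) exp(−SS/(2σ²)), so the posterior is Inverse-Gamma(α + n/2, β + SS/2) = Inverse-Gamma(5, 46.505).
The mode of Inverse-Gamma(a, b) is b/(a+1) = 46.505/6 ≈ 7.751.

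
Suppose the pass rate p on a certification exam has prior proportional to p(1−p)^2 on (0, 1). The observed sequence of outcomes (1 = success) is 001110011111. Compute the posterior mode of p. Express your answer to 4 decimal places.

p̂_MAP = 0.6000

The prior density ∝ p(1−p)^2 is the kernel of Beta(2, 3).
Data: 8 successes in 12 trials (from the sequence). The binomial likelihood contributes p^8(1−p)^4, so the posterior is Beta(2+8, 3+4) = Beta(10, 7).
For Beta(a, b) with a, b > 1 the mode is (a−1)/(a+b−2) = 9/15 ≈ 0.6000.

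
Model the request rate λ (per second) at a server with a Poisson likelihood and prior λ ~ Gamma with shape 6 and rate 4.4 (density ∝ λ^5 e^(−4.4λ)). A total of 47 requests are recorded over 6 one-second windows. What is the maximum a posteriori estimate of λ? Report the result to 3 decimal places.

Σxᵢ = 47, n = 6.
Posterior ∝ λ^5e^(−4.4λ) · λ^47e^(−6λ) = λ^52e^(−10.4λ), i.e. Gamma(shape=53, rate=10.4).
The mode of a Gamma(a, b) with a ≥ 1 (shape–rate) is (a−1)/b = 52/10.4 ≈ 5.000.

λ̂_MAP = 5.000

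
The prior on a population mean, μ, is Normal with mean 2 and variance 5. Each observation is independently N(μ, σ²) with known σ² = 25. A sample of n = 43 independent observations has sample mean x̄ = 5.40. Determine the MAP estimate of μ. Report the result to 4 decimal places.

μ̂_MAP = 5.0458

n = 43, x̄ = 5.40.
For a Normal prior and Normal likelihood with known variance, the posterior is Normal; its mode equals its mean, the precision-weighted average.
Prior precision 1/σ₀² = 1/5 = 0.2; data precision n/σ² = 43/25 = 1.72.
μ̂ = (0.2·2 + 1.72·5.4) / (0.2 + 1.72) = 9.688/1.92 = 1211/240 ≈ 5.0458.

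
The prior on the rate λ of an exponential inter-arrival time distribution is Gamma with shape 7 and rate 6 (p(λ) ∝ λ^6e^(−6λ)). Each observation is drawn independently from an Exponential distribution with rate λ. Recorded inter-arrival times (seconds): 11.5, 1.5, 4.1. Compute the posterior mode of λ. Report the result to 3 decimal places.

λ̂_MAP = 0.390

The Exponential(rate=λ) likelihood is ∝ λ^n e^(−λΣtᵢ). Here n = 3 and Σtᵢ = 11.5 + 1.5 + 4.1 = 17.1.
Posterior ∝ λ^6e^(−6λ) · λ^3e^(−17.1λ) = λ^9e^(−23.1λ), i.e. Gamma(10, 23.1).
Mode = (a−1)/b = 9/23.1 ≈ 0.390.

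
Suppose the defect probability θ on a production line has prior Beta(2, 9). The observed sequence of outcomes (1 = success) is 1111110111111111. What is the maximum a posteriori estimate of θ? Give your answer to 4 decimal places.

Prior: Beta(2, 9).
Data: 15 successes in 16 trials (from the sequence). The binomial likelihood contributes θ^15(1−θ)^1, so the posterior is Beta(2+15, 9+1) = Beta(17, 10).
For Beta(a, b) with a, b > 1 the mode is (a−1)/(a+b−2) = 16/25 ≈ 0.6400.

θ̂_MAP = 0.6400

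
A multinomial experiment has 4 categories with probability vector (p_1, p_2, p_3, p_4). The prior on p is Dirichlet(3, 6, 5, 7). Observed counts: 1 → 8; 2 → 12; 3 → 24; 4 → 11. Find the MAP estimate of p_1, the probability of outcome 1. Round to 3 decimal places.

MAP estimate: 0.139

The posterior is Dirichlet(αᵢ + nᵢ) = Dirichlet(11, 18, 29, 18).
For a Dirichlet(a₁,…,a_K) with all aᵢ > 1, the mode has j-th component (aⱼ − 1)/(Σaᵢ − K).
Here Σaᵢ = 76 and K = 4, so p_1 = (11 − 1)/(76 − 4) = 10/72 ≈ 0.139.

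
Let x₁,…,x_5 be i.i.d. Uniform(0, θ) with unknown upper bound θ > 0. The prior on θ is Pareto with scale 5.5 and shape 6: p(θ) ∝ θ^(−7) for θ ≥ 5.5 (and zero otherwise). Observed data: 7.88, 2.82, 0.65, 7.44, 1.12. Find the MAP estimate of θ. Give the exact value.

The Uniform(0, θ) likelihood is θ^(−n) for θ ≥ max(xᵢ), zero otherwise. Here max(xᵢ) = 7.88.
Posterior ∝ θ^(−7) · θ^(−5) = θ^(−12) on θ ≥ max(5.5, 7.88) = 7.88.
This density is strictly decreasing in θ, so the posterior mode lies at the lower boundary of the support.

θ̂_MAP = 7.88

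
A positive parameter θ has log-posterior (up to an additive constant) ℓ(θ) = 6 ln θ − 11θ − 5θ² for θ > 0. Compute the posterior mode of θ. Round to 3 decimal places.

ℓ'(θ) = 6/θ − 11 − 10θ. Setting this to zero and multiplying by θ: 10θ² + 11θ − 6 = 0.
θ = (−11 + √(11² + 4·10·6)) / (2·10) = (−11 + √361) / 20 = (−11 + 19)/20 = 2/5.
ℓ''(θ) = −6/θ² − 10 < 0, confirming a maximum.

θ̂_MAP = 0.400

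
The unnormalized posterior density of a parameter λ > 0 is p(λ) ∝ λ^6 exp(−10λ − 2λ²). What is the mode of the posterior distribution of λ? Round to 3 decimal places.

ℓ'(λ) = 6/λ − 10 − 4λ. Setting this to zero and multiplying by λ: 4λ² + 10λ − 6 = 0.
λ = (−10 + √(10² + 4·4·6)) / (2·4) = (−10 + √196) / 8 = (−10 + 14)/8 = 1/2.
ℓ''(λ) = −6/λ² − 4 < 0, confirming a maximum.

λ̂_MAP = 0.500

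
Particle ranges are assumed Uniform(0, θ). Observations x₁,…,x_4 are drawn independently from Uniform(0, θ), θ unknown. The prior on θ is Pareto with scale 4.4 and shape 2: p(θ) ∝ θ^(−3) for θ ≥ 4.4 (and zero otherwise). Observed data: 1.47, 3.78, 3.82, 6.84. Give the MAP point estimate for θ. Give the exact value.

The Uniform(0, θ) likelihood is θ^(−n) for θ ≥ max(xᵢ), zero otherwise. Here max(xᵢ) = 6.84.
Posterior ∝ θ^(−3) · θ^(−4) = θ^(−7) on θ ≥ max(4.4, 6.84) = 6.84.
This density is strictly decreasing in θ, so the posterior mode lies at the lower boundary of the support.

θ̂_MAP = 6.84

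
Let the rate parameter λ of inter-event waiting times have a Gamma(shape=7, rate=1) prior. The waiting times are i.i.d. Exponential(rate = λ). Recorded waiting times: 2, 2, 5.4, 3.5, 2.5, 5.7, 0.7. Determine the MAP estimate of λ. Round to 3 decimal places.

λ̂_MAP = 0.570

The Exponential(rate=λ) likelihood is ∝ λ^n e^(−λΣtᵢ). Here n = 7 and Σtᵢ = 2 + 2 + 5.4 + 3.5 + 2.5 + 5.7 + 0.7 = 21.8.
Posterior ∝ λ^6e^(−1λ) · λ^7e^(−21.8λ) = λ^13e^(−22.8λ), i.e. Gamma(14, 22.8).
Mode = (a−1)/b = 13/22.8 ≈ 0.570.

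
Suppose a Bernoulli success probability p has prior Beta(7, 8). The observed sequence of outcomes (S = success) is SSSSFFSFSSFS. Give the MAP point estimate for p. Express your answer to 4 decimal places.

p̂_MAP = 0.5600

Prior: Beta(7, 8).
Data: 8 successes in 12 trials (from the sequence). The binomial likelihood contributes p^8(1−p)^4, so the posterior is Beta(7+8, 8+4) = Beta(15, 12).
For Beta(a, b) with a, b > 1 the mode is (a−1)/(a+b−2) = 14/25 ≈ 0.5600.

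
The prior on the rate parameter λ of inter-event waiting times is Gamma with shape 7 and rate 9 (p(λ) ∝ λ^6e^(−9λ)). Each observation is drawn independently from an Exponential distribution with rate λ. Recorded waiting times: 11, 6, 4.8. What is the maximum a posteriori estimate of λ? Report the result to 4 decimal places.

λ̂_MAP = 0.2922

The Exponential(rate=λ) likelihood is ∝ λ^n e^(−λΣtᵢ). Here n = 3 and Σtᵢ = 11 + 6 + 4.8 = 21.8.
Posterior ∝ λ^6e^(−9λ) · λ^3e^(−21.8λ) = λ^9e^(−30.8λ), i.e. Gamma(10, 30.8).
Mode = (a−1)/b = 9/30.8 ≈ 0.2922.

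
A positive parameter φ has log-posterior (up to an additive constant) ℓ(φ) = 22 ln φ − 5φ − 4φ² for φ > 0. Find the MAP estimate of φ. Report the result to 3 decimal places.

φ̂_MAP = 1.375

ℓ'(φ) = 22/φ − 5 − 8φ. Setting this to zero and multiplying by φ: 8φ² + 5φ − 22 = 0.
φ = (−5 + √(5² + 4·8·22)) / (2·8) = (−5 + √729) / 16 = (−5 + 27)/16 = 11/8.
ℓ''(φ) = −22/φ² − 8 < 0, confirming a maximum.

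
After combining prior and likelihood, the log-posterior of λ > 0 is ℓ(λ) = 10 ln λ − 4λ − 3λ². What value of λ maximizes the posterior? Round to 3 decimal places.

λ̂_MAP = 1.000

ℓ'(λ) = 10/λ − 4 − 6λ. Setting this to zero and multiplying by λ: 6λ² + 4λ − 10 = 0.
λ = (−4 + √(4² + 4·6·10)) / (2·6) = (−4 + √256) / 12 = (−4 + 16)/12 = 1.
ℓ''(λ) = −10/λ² − 6 < 0, confirming a maximum.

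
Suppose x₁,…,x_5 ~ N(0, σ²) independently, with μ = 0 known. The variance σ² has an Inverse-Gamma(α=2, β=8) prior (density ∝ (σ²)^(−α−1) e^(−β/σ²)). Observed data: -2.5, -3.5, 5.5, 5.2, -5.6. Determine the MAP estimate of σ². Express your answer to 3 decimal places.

σ̂²_MAP = 11.195

Sum of squared deviations about the known mean: SS = (-2.5−0)² + (-3.5−0)² + (5.5−0)² + (5.2−0)² + (-5.6−0)² = 107.15.
The Normal likelihood contributes (σ²)^(−n/2) exp(−SS/(2σ²)), so the posterior is Inverse-Gamma(α + n/2, β + SS/2) = Inverse-Gamma(4.5, 61.575).
The mode of Inverse-Gamma(a, b) is b/(a+1) = 61.575/5.5 ≈ 11.195.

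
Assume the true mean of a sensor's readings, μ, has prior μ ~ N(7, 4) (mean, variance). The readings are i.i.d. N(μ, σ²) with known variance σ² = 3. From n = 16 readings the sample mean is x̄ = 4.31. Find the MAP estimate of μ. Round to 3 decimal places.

μ̂_MAP = 4.430

n = 16, x̄ = 4.31.
For a Normal prior and Normal likelihood with known variance, the posterior is Normal; its mode equals its mean, the precision-weighted average.
Prior precision 1/σ₀² = 1/4 = 0.25; data precision n/σ² = 16/3.
μ̂ = (0.25·7 + (16/3)·4.31) / (0.25 + 16/3) = (7421/300)/(67/12) = 7421/1675 ≈ 4.430.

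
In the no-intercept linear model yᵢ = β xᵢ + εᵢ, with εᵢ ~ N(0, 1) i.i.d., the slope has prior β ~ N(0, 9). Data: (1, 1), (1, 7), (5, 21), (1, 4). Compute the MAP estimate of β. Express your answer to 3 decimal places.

β̂_MAP = 4.162

log p(β | y) = −Σ(yᵢ − βxᵢ)²/(2·1) − β²/(2·9) + const.
Setting the derivative to zero: Σxᵢ(yᵢ − βxᵢ)/1 − β/9 = 0, so β = Σxᵢyᵢ / (Σxᵢ² + σ²/τ²).
Σxᵢyᵢ = 1·1 + 1·7 + 5·21 + 1·4 = 117; Σxᵢ² = 28; σ²/τ² = 1/9.
β̂_MAP = 117 / (28 + 1/9) = 117/(253/9) = 1053/253 ≈ 4.162.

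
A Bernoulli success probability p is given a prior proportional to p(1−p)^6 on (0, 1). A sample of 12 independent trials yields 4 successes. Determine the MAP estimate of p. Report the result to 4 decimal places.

The prior density ∝ p(1−p)^6 is the kernel of Beta(2, 7).
Data: 4 successes in 12 trials. The binomial likelihood contributes p^4(1−p)^8, so the posterior is Beta(2+4, 7+8) = Beta(6, 15).
For Beta(a, b) with a, b > 1 the mode is (a−1)/(a+b−2) = 5/19 ≈ 0.2632.

p̂_MAP = 0.2632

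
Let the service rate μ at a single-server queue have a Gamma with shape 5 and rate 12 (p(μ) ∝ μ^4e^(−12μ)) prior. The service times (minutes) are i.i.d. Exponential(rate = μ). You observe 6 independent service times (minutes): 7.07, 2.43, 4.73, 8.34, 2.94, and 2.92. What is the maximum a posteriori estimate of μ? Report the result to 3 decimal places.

μ̂_MAP = 0.247

The Exponential(rate=μ) likelihood is ∝ μ^n e^(−μΣtᵢ). Here n = 6 and Σtᵢ = 7.07 + 2.43 + 4.73 + 8.34 + 2.94 + 2.92 = 28.43.
Posterior ∝ μ^4e^(−12μ) · μ^6e^(−28.43μ) = μ^10e^(−40.43μ), i.e. Gamma(11, 40.43).
Mode = (a−1)/b = 10/40.43 ≈ 0.247.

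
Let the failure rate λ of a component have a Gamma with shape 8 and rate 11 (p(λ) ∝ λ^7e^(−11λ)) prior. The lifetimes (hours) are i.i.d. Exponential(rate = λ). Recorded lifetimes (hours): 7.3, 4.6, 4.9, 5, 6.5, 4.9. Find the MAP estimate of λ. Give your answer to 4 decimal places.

λ̂_MAP = 0.2941

The Exponential(rate=λ) likelihood is ∝ λ^n e^(−λΣtᵢ). Here n = 6 and Σtᵢ = 7.3 + 4.6 + 4.9 + 5 + 6.5 + 4.9 = 33.2.
Posterior ∝ λ^7e^(−11λ) · λ^6e^(−33.2λ) = λ^13e^(−44.2λ), i.e. Gamma(14, 44.2).
Mode = (a−1)/b = 13/44.2 ≈ 0.2941.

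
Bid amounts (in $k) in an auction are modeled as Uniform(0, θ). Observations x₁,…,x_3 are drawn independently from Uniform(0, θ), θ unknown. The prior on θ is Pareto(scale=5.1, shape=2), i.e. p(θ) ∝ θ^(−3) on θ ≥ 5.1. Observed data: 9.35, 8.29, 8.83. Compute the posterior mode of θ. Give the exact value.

The Uniform(0, θ) likelihood is θ^(−n) for θ ≥ max(xᵢ), zero otherwise. Here max(xᵢ) = 9.35.
Posterior ∝ θ^(−3) · θ^(−3) = θ^(−6) on θ ≥ max(5.1, 9.35) = 9.35.
This density is strictly decreasing in θ, so the posterior mode lies at the lower boundary of the support.

θ̂_MAP = 9.35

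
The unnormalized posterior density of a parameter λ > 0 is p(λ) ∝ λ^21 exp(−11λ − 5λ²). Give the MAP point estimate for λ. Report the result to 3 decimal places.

λ̂_MAP = 1.000

ℓ'(λ) = 21/λ − 11 − 10λ. Setting this to zero and multiplying by λ: 10λ² + 11λ − 21 = 0.
λ = (−11 + √(11² + 4·10·21)) / (2·10) = (−11 + √961) / 20 = (−11 + 31)/20 = 1.
ℓ''(λ) = −21/λ² − 10 < 0, confirming a maximum.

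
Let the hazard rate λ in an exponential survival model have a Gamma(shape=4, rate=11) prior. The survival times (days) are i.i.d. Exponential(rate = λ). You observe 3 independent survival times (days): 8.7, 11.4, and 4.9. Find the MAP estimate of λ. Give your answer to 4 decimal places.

The Exponential(rate=λ) likelihood is ∝ λ^n e^(−λΣtᵢ). Here n = 3 and Σtᵢ = 8.7 + 11.4 + 4.9 = 25.
Posterior ∝ λ^3e^(−11λ) · λ^3e^(−25λ) = λ^6e^(−36λ), i.e. Gamma(7, 36).
Mode = (a−1)/b = 6/36 ≈ 0.1667.

λ̂_MAP = 0.1667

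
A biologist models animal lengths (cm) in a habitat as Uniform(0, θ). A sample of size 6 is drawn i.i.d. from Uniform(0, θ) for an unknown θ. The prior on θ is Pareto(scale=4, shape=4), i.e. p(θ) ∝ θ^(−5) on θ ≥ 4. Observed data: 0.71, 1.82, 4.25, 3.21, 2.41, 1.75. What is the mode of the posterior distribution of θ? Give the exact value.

θ̂_MAP = 4.25

The Uniform(0, θ) likelihood is θ^(−n) for θ ≥ max(xᵢ), zero otherwise. Here max(xᵢ) = 4.25.
Posterior ∝ θ^(−5) · θ^(−6) = θ^(−11) on θ ≥ max(4, 4.25) = 4.25.
This density is strictly decreasing in θ, so the posterior mode lies at the lower boundary of the support.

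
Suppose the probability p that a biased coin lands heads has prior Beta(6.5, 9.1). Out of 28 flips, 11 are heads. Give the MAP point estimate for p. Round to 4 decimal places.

p̂_MAP = 0.3966

Prior: Beta(6.5, 9.1).
Data: 11 successes in 28 trials. The binomial likelihood contributes p^11(1−p)^17, so the posterior is Beta(6.5+11, 9.1+17) = Beta(17.5, 26.1).
For Beta(a, b) with a, b > 1 the mode is (a−1)/(a+b−2) = 16.5/41.6 ≈ 0.3966.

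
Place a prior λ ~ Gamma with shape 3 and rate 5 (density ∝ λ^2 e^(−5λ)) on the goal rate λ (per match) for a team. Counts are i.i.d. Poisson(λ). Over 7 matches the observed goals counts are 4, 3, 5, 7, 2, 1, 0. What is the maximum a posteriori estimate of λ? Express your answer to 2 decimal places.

λ̂_MAP = 2.00

Σxᵢ = 4+3+5+7+2+1+0 = 22, with n = 7.
Posterior ∝ λ^2e^(−5λ) · λ^22e^(−7λ) = λ^24e^(−12λ), i.e. Gamma(shape=25, rate=12).
The mode of a Gamma(a, b) with a ≥ 1 (shape–rate) is (a−1)/b = 24/12 ≈ 2.00.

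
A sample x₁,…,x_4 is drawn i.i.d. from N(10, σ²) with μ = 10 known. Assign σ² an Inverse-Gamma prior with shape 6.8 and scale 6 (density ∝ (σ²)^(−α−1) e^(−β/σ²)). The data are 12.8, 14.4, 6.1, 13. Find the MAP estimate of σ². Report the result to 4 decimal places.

Sum of squared deviations about the known mean: SS = (12.8−10)² + (14.4−10)² + (6.1−10)² + (13−10)² = 51.41.
The Normal likelihood contributes (σ²)^(−n/2) exp(−SS/(2σ²)), so the posterior is Inverse-Gamma(α + n/2, β + SS/2) = Inverse-Gamma(8.8, 31.705).
The mode of Inverse-Gamma(a, b) is b/(a+1) = 31.705/9.8 ≈ 3.2352.

σ̂²_MAP = 3.2352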